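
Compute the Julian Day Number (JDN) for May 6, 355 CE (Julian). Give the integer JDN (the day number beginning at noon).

Equivalently 7 May 355 (proleptic Gregorian).
JDN 2451545 is 1 January 2000 CE (Gregorian); the target day is −600698 days from there, so JDN = 1850847.

1850847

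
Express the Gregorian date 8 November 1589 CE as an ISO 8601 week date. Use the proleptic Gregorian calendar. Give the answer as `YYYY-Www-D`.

1589-W45-3

The weekday is Wednesday (ISO weekday 3).
That Wednesday belongs to ISO week 45 of ISO year 1589.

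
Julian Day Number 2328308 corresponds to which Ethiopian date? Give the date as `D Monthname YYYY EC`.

JDN 2328308 is 3 August 1662 in the Gregorian calendar.
In the Ethiopian calendar that day is 30 Hamle 1654 EC.

30 Hamle 1654 EC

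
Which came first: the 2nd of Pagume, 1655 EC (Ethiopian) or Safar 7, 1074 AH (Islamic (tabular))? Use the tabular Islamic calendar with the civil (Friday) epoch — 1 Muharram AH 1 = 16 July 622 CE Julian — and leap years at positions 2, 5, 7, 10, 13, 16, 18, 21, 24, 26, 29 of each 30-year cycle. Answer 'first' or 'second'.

Converting both to JDN: 2328705 vs 2328711; the smaller is the first.

first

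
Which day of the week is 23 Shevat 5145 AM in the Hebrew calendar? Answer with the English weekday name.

Sunday

Equivalently 13 February 1385 Gregorian, JDN 2226965.
Since JDN mod 7 = 6 (0 = Monday), the day is Sunday.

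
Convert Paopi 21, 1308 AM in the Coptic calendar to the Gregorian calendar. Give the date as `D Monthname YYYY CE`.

29 October 1591 CE

Julian Day Number of the source date = 2302462.
Converting JDN 2302462 to the Gregorian calendar gives 29 October 1591 CE.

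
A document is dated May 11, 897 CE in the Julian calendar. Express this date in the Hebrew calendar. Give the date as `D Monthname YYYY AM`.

Both dates share Julian Day Number 2048818; in the Hebrew calendar that is 6 Sivan 4657 AM.

6 Sivan 4657 AM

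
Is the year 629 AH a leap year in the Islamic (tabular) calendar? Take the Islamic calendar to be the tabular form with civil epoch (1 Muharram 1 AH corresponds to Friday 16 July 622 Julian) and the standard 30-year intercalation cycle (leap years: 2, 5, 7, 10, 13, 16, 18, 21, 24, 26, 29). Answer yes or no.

Year 629 AH is year 29 of its 30-year cycle; leap positions are 2, 5, 7, 10, 13, 16, 18, 21, 24, 26, 29, so it is a leap year (355 days).

yes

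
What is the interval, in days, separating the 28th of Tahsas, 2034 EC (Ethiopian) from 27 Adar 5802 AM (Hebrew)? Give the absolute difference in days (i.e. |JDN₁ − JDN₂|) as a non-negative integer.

First date → JDN 2466891; second date → JDN 2466963.
The interval is |2466891 − 2466963| = 72 days.

72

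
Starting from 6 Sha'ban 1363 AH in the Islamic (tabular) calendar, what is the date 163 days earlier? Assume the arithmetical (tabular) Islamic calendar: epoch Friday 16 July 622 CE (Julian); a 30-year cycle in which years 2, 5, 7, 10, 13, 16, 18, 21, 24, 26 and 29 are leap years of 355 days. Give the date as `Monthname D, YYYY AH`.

Safar 20, 1363 AH

JDN of 6 Sha'ban 1363 AH = 2431299.
2431299 − 163 = 2431136.
JDN 2431136 in the tabular Islamic calendar is Safar 20, 1363 AH.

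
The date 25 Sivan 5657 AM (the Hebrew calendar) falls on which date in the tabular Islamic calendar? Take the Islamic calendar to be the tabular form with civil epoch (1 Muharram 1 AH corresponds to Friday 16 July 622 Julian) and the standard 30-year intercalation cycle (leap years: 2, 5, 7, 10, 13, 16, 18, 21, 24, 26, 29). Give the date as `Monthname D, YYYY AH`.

Julian Day Number of the source date = 2414101.
Converting JDN 2414101 to the tabular Islamic calendar gives 24 Muharram 1315 AH.

Muharram 24, 1315 AH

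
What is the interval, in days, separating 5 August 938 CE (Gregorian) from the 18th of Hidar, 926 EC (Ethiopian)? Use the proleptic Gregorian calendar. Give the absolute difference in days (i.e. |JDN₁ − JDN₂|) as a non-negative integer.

1720

JDN of the first date = 2063874.
JDN of the second date = 2062154.
|2062154 − 2063874| = 1720.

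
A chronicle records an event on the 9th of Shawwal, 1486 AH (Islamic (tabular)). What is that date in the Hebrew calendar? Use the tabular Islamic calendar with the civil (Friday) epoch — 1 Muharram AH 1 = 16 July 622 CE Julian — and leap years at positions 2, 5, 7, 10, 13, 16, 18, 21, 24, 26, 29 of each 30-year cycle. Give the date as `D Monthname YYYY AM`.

10 Shevat 5824 AM

The source date corresponds to 28 January 2064 in the Gregorian calendar (JDN 2474948).
That day falls on 10 Shevat 5824 AM in the Hebrew calendar.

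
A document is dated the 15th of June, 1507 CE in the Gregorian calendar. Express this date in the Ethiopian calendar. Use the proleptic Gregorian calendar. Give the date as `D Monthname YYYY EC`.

Julian Day Number of the source date = 2271645.
Converting JDN 2271645 to the Ethiopian calendar gives 11 Sene 1499 EC.

11 Sene 1499 EC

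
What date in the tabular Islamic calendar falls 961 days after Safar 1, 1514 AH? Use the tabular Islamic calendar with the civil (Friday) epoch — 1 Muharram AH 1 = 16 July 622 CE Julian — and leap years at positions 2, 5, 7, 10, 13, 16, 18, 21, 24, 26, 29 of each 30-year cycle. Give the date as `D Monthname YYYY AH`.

18 Shawwal 1516 AH

JDN of Safar 1, 1514 AH = 2484627.
2484627 + 961 = 2485588.
JDN 2485588 in the tabular Islamic calendar is 18 Shawwal 1516 AH.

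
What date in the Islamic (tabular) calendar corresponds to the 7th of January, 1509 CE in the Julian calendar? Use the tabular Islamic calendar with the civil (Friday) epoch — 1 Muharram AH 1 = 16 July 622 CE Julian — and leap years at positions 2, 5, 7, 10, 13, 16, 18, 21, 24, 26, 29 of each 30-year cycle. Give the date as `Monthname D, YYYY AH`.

Ramadan 15, 914 AH

The source date corresponds to 17 January 1509 in the proleptic Gregorian calendar (JDN 2272227).
That day falls on 15 Ramadan 914 AH in the tabular Islamic calendar.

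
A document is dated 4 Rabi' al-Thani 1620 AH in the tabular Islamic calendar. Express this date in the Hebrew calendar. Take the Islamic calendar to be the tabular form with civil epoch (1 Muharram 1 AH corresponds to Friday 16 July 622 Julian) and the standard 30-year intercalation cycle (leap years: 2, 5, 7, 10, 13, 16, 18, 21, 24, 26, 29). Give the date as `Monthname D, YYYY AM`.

Av 6, 5953 AM

Julian Day Number of the source date = 2522252.
Converting JDN 2522252 to the Hebrew calendar gives 6 Av 5953 AM.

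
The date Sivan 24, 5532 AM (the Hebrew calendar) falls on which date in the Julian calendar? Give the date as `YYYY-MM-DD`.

Julian Day Number of the source date = 2368446.
Converting JDN 2368446 to the Julian calendar gives 14 June 1772 CE.

1772-06-14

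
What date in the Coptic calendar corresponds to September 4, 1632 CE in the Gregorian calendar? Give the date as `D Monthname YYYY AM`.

Julian Day Number of the source date = 2317383.
Converting JDN 2317383 to the Coptic calendar gives 2 Pi Kogi Enavot 1348 AM.

2 Pi Kogi Enavot 1348 AM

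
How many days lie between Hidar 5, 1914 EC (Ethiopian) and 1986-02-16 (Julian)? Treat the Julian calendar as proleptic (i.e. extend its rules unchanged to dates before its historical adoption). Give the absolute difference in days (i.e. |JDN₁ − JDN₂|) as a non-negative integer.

23483

First date → JDN 2423008; second date → JDN 2446491.
The interval is |2423008 − 2446491| = 23483 days.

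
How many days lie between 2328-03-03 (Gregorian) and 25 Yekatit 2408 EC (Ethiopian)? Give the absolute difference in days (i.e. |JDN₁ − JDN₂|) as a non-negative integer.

32146

First date → JDN 2571406; second date → JDN 2603552.
The interval is |2571406 − 2603552| = 32146 days.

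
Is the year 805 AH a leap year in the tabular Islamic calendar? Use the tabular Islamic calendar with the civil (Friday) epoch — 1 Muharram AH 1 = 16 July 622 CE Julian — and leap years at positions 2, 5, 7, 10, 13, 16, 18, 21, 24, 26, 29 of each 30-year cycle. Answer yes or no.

Year 805 AH is year 25 of its 30-year cycle; leap positions are 2, 5, 7, 10, 13, 16, 18, 21, 24, 26, 29, so it is a common year (354 days).

no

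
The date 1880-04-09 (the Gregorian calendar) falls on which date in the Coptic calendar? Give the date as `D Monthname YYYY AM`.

Both dates share Julian Day Number 2407815; in the Coptic calendar that is 2 Parmouti 1596 AM.

2 Parmouti 1596 AM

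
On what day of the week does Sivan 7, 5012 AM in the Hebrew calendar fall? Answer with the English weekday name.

Equivalently 23 May 1252 Gregorian, JDN 2178487.
JDN 2178487 mod 7 = 3, and JDN 0 was a Monday, so this is a Thursday.

Thursday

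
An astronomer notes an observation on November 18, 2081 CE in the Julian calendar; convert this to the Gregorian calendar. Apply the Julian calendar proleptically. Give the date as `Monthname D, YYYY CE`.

The Julian–Gregorian offset here is 13 days (Julian trailing).
18 November 2081 Julian + 13 days → 1 December 2081 Gregorian.

December 1, 2081 CE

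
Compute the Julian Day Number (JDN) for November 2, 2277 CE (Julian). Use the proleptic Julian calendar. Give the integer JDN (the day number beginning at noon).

In the Gregorian calendar the same day is 17 November 2277.
JDN 2451545 is 1 January 2000 CE (Gregorian); the target day is +101493 days from there, so JDN = 2553038.

2553038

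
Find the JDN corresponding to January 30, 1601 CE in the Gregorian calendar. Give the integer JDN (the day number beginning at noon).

2305843

JDN 2400001 is 17 November 1858 CE (Gregorian), MJD 0; the target day is −94158 days from there, so JDN = 2305843.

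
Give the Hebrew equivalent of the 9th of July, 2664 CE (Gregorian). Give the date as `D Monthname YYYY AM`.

23 Tammuz 6424 AM

Both dates share Julian Day Number 2694256; in the Hebrew calendar that is 23 Tammuz 6424 AM.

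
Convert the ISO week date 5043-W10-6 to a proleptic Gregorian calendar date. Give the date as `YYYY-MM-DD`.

ISO week 1 of 5043 is the week containing the first Thursday of 5043.
Week 10, day 6 (Saturday) lands on 5043-03-11.

5043-03-11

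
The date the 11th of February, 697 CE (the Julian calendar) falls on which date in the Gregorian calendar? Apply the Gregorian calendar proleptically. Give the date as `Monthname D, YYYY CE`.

For dates in this range the Gregorian date is 3 days ahead of the Julian.
11 February 697 Julian + 3 days → 14 February 697 Gregorian.

February 14, 697 CE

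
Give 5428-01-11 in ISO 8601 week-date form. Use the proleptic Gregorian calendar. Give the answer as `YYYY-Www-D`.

5428-W02-5

The weekday is Friday (ISO weekday 5).
That Friday belongs to ISO week 2 of ISO year 5428.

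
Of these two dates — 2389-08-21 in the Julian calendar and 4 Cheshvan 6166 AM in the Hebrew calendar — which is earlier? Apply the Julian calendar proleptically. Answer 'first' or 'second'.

The two dates have Julian Day Numbers 2593873 and 2599768 respectively.
Since 2593873 < 2599768, the first date comes first.

first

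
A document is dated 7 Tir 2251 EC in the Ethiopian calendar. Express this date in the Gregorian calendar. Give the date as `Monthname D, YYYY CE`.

Julian Day Number of the source date = 2546159.
Converting JDN 2546159 to the Gregorian calendar gives 17 January 2259 CE.

January 17, 2259 CE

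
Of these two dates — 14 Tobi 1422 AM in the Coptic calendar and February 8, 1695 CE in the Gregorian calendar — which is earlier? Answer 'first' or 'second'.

First date → JDN 2344183; second date → JDN 2340185.
JDN 2340185 < JDN 2344183, so the second date is earlier.

second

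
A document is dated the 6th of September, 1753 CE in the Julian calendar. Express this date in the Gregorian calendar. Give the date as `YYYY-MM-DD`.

The Julian–Gregorian offset here is 11 days (Julian trailing).
6 September 1753 Julian + 11 days → 17 September 1753 Gregorian.

1753-09-17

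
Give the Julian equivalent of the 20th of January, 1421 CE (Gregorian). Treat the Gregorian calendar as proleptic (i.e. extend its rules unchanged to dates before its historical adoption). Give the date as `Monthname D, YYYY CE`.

January 11, 1421 CE

At this point the Julian calendar is 9 days behind the Gregorian.
20 January 1421 Gregorian − 9 days → 11 January 1421 Julian.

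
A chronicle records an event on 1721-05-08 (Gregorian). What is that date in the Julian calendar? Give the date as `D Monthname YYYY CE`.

27 April 1721 CE

The Julian–Gregorian offset here is 11 days (Julian trailing).
8 May 1721 Gregorian − 11 days → 27 April 1721 Julian.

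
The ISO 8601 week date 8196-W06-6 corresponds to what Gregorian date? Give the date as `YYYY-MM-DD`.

8196-02-13

ISO week 1 of 8196 is the week containing the first Thursday of 8196.
Week 6, day 6 (Saturday) lands on 8196-02-13.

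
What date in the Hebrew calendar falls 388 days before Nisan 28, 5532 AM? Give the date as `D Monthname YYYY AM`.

JDN of Nisan 28, 5532 AM = 2368391.
2368391 − 388 = 2368003.
JDN 2368003 in the Hebrew calendar is 25 Nisan 5531 AM.

25 Nisan 5531 AM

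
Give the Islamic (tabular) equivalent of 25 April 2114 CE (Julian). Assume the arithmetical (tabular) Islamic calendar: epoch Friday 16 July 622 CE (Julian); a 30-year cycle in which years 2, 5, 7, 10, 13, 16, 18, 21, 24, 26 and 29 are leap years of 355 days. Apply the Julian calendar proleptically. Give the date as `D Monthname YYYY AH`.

Julian Day Number of the source date = 2493311.
Converting JDN 2493311 to the tabular Islamic calendar gives 3 Sha'ban 1538 AH.

3 Sha'ban 1538 AH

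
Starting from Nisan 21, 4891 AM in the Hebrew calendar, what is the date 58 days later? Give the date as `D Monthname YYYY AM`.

20 Sivan 4891 AM

JDN of Nisan 21, 4891 AM = 2134265.
2134265 + 58 = 2134323.
JDN 2134323 in the Hebrew calendar is 20 Sivan 4891 AM.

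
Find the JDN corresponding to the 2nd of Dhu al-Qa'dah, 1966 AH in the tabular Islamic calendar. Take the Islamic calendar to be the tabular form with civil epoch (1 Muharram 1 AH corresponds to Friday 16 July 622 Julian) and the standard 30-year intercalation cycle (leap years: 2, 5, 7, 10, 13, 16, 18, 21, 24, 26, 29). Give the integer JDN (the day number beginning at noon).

2645066

In the Gregorian calendar the same day is 4 November 2529.
JDN 2451545 is 1 January 2000 CE (Gregorian); the target day is +193521 days from there, so JDN = 2645066.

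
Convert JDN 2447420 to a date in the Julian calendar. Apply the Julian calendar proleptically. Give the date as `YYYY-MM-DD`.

JDN 2447420 is 15 September 1988 in the Gregorian calendar.
In the Julian calendar that day is 1988-09-02.

1988-09-02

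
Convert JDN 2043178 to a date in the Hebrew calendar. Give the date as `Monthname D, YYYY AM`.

Tevet 6, 4642 AM

The proleptic Gregorian equivalent of JDN 2043178 is 5 December 881.
In the Hebrew calendar that day is Tevet 6, 4642 AM.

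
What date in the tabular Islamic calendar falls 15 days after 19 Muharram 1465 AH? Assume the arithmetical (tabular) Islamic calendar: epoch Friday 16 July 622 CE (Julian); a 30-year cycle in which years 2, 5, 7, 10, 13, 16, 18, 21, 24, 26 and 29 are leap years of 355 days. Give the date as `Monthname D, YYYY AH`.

Safar 4, 1465 AH

The starting date is JDN 2467251; 2467251 + 15 = 2467266.
JDN 2467266 corresponds to Safar 4, 1465 AH.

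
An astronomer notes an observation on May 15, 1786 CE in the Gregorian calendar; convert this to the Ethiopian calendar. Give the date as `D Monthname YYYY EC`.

Julian Day Number of the source date = 2373518.
Converting JDN 2373518 to the Ethiopian calendar gives 9 Ginbot 1778 EC.

9 Ginbot 1778 EC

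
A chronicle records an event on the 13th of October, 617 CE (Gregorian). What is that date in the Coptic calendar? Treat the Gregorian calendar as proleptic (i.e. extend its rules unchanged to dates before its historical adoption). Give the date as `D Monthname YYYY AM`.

13 Paopi 334 AM

Both dates share Julian Day Number 1946700; in the Coptic calendar that is 13 Paopi 334 AM.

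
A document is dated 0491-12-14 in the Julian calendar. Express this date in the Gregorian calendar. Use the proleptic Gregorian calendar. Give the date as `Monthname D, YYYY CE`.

For dates in this range the Gregorian date is 1 day ahead of the Julian.
14 December 491 Julian + 1 day → 15 December 491 Gregorian.

December 15, 491 CE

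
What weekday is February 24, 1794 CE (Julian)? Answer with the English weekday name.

Friday

This is JDN 2376371 (7 March 1794 Gregorian).
2376371 ≡ 4 (mod 7); counting from Monday = 0 gives Friday.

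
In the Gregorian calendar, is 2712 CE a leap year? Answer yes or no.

yes

2712 is divisible by 4 and not by 100, so it is a leap year.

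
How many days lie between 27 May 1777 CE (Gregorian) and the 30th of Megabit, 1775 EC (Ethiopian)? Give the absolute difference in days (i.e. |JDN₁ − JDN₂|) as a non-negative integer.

First date → JDN 2370243; second date → JDN 2372383.
The interval is |2370243 − 2372383| = 2140 days.

2140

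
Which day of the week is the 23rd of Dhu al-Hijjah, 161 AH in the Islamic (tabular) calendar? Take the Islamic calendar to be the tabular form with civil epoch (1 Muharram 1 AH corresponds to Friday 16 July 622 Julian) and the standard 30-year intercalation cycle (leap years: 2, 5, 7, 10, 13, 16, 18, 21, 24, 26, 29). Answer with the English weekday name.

In the proleptic Gregorian calendar this is 25 September 778 (JDN 2005486).
JDN 2005486 mod 7 = 0, and JDN 0 was a Monday, so this is a Monday.

Monday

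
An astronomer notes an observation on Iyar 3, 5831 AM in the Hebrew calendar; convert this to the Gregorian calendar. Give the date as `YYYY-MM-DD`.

Both dates share Julian Day Number 2477599; in the Gregorian calendar that is 2 May 2071 CE.

2071-05-02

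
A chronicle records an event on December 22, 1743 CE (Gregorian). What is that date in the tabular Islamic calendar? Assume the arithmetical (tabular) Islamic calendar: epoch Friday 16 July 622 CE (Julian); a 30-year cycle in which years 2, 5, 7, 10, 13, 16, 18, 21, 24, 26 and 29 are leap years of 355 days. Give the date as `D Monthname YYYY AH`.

6 Dhu al-Qa'dah 1156 AH

Both dates share Julian Day Number 2358033; in the tabular Islamic calendar that is 6 Dhu al-Qa'dah 1156 AH.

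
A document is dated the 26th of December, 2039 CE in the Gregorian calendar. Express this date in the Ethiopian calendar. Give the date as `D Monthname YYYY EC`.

Julian Day Number of the source date = 2466149.
Converting JDN 2466149 to the Ethiopian calendar gives 16 Tahsas 2032 EC.

16 Tahsas 2032 EC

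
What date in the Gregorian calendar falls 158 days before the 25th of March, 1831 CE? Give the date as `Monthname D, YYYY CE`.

Counting 158 days back from JDN 2389902 reaches JDN 2389744, which is October 18, 1830 CE.

October 18, 1830 CE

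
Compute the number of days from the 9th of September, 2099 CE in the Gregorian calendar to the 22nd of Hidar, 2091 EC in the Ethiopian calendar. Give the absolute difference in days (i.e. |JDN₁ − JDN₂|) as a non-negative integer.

First date → JDN 2487956; second date → JDN 2487674.
The interval is |2487956 − 2487674| = 282 days.

282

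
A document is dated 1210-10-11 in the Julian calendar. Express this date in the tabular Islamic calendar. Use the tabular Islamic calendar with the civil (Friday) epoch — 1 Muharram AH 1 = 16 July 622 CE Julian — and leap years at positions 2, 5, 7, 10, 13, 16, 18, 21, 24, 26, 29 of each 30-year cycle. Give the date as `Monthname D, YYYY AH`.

Rabi' al-Thani 20, 607 AH

The source date corresponds to 18 October 1210 in the proleptic Gregorian calendar (JDN 2163294).
That day falls on 20 Rabi' al-Thani 607 AH in the tabular Islamic calendar.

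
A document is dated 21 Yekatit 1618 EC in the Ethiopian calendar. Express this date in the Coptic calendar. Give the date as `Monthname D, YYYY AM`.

Meshir 21, 1342 AM

Both dates share Julian Day Number 2315000; in the Coptic calendar that is 21 Meshir 1342 AM.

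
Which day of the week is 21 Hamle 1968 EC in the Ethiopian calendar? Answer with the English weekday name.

Wednesday

This is JDN 2442988 (28 July 1976 Gregorian).
Since JDN mod 7 = 2 (0 = Monday), the day is Wednesday.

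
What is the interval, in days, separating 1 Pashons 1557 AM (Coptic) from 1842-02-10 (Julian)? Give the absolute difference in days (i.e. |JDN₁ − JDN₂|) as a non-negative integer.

JDN of the first date = 2393599.
JDN of the second date = 2393889.
|2393889 − 2393599| = 290.

290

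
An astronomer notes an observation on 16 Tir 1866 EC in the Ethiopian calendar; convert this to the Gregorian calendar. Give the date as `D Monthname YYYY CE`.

Julian Day Number of the source date = 2405547.
Converting JDN 2405547 to the Gregorian calendar gives 23 January 1874 CE.

23 January 1874 CE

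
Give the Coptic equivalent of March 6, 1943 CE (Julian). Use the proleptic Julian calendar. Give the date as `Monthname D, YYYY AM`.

Paremhat 10, 1659 AM

The source date corresponds to 19 March 1943 in the Gregorian calendar (JDN 2430803).
That day falls on 10 Paremhat 1659 AM in the Coptic calendar.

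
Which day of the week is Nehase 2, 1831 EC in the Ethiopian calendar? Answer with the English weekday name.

Wednesday

Equivalently 7 August 1839 Gregorian, JDN 2392959.
Since JDN mod 7 = 2 (0 = Monday), the day is Wednesday.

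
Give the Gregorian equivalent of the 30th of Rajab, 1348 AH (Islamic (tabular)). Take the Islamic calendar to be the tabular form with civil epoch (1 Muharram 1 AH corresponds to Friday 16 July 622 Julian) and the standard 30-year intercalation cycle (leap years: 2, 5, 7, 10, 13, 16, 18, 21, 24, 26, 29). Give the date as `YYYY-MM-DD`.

Both dates share Julian Day Number 2425978; in the Gregorian calendar that is 1 January 1930 CE.

1930-01-01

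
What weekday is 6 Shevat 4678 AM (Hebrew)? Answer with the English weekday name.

Thursday

In the proleptic Gregorian calendar this is 27 January 918 (JDN 2056379).
JDN 2056379 mod 7 = 3, and JDN 0 was a Monday, so this is a Thursday.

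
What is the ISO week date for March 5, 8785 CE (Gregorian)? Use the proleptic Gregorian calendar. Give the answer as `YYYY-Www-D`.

8785-W10-2

The weekday is Tuesday (ISO weekday 2).
That Tuesday belongs to ISO week 10 of ISO year 8785.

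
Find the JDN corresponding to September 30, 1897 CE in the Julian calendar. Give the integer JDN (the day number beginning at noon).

In the Gregorian calendar the same day is 12 October 1897.
JDN 2451545 is 1 January 2000 CE (Gregorian); the target day is −37335 days from there, so JDN = 2414210.

2414210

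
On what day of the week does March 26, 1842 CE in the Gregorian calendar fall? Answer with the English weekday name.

Saturday

JDN 2393921 mod 7 = 5, and JDN 0 was a Monday, so this is a Saturday.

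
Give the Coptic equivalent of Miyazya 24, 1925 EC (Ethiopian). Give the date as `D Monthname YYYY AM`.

24 Parmouti 1649 AM

The source date corresponds to 2 May 1933 in the Gregorian calendar (JDN 2427195).
That day falls on 24 Parmouti 1649 AM in the Coptic calendar.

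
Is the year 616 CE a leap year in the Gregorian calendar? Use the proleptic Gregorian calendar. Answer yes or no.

yes

616 is divisible by 4 and not by 100, so it is a leap year.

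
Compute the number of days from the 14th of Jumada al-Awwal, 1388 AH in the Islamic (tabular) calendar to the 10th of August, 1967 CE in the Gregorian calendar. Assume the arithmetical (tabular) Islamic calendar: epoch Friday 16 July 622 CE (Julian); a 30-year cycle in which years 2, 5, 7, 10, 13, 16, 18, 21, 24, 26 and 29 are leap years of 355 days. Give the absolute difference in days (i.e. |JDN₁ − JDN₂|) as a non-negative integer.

JDN of the first date = 2440078.
JDN of the second date = 2439713.
|2439713 − 2440078| = 365.

365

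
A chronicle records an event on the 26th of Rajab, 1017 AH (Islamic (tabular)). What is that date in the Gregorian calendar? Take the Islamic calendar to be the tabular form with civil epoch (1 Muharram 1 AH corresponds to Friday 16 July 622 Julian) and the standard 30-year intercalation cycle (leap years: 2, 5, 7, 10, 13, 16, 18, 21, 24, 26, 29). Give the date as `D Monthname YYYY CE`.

5 November 1608 CE

Julian Day Number of the source date = 2308679.
Converting JDN 2308679 to the Gregorian calendar gives 5 November 1608 CE.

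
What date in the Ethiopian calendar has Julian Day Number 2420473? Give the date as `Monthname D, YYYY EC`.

Hidar 27, 1907 EC

The Gregorian equivalent of JDN 2420473 is 6 December 1914.
In the Ethiopian calendar that day is Hidar 27, 1907 EC.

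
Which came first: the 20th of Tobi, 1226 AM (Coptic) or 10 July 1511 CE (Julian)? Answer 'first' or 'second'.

First date → JDN 2272600; second date → JDN 2273141.
JDN 2272600 < JDN 2273141, so the first date is earlier.

first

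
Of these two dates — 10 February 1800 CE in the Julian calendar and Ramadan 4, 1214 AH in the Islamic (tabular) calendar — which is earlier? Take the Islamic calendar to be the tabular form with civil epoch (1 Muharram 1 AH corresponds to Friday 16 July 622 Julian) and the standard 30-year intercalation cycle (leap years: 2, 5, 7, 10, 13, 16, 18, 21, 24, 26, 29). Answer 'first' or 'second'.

The two dates have Julian Day Numbers 2378548 and 2378526 respectively.
Since 2378526 < 2378548, the second date comes first.

second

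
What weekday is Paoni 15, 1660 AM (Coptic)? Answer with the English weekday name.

Equivalently 22 June 1944 Gregorian, JDN 2431264.
JDN 2431264 mod 7 = 3, and JDN 0 was a Monday, so this is a Thursday.

Thursday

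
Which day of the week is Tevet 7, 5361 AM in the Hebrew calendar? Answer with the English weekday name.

Equivalently 12 December 1600 Gregorian, JDN 2305794.
JDN 2305794 mod 7 = 1, and JDN 0 was a Monday, so this is a Tuesday.

Tuesday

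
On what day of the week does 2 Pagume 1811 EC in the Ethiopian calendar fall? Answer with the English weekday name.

Monday

This is JDN 2385684 (6 September 1819 Gregorian).
JDN 2385684 mod 7 = 0, and JDN 0 was a Monday, so this is a Monday.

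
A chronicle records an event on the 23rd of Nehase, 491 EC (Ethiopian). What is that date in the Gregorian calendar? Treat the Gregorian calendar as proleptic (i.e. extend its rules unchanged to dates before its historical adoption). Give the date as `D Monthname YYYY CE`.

Both dates share Julian Day Number 1903545; in the Gregorian calendar that is 17 August 499 CE.

17 August 499 CE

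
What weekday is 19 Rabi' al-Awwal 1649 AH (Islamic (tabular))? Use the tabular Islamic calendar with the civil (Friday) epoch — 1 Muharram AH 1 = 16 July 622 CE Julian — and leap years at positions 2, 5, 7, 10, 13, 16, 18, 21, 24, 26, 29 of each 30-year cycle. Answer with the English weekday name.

Equivalently 7 September 2221 Gregorian, JDN 2532513.
Since JDN mod 7 = 4 (0 = Monday), the day is Friday.

Friday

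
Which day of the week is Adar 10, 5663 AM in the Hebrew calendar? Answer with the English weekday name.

Equivalently 9 March 1903 Gregorian, JDN 2416183.
Since JDN mod 7 = 0 (0 = Monday), the day is Monday.

Monday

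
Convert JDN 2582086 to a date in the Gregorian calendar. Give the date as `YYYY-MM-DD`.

2357-05-30

JDN 2451545 is 1 Jan 2000; 2582086 is +130541 days from there.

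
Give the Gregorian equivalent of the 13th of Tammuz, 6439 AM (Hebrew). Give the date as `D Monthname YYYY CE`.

13 July 2679 CE

Both dates share Julian Day Number 2699738; in the Gregorian calendar that is 13 July 2679 CE.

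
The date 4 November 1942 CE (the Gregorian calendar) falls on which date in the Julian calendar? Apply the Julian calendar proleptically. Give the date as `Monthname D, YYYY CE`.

October 22, 1942 CE

At this point the Julian calendar is 13 days behind the Gregorian.
4 November 1942 Gregorian − 13 days → 22 October 1942 Julian.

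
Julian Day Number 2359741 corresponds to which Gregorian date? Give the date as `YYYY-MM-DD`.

1748-08-25

Counting from JDN 2299161 = 15 Oct 1582 gives an offset of 60580 days.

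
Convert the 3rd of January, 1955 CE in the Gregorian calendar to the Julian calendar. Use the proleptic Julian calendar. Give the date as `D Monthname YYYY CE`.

21 December 1954 CE

For dates in this range the Gregorian date is 13 days ahead of the Julian.
3 January 1955 Gregorian − 13 days → 21 December 1954 Julian.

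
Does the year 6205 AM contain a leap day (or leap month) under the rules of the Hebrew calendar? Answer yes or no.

Hebrew year 6205 is year 11 of its 19-year Metonic cycle; leap years are at positions 3, 6, 8, 11, 14, 17, 19, so it is a leap year (13 months).

yes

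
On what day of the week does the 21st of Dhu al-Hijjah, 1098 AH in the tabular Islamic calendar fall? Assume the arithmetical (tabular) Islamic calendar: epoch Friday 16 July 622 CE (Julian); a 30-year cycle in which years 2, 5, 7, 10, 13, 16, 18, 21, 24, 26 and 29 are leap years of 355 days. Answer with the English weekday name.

This is JDN 2337525 (28 October 1687 Gregorian).
Since JDN mod 7 = 1 (0 = Monday), the day is Tuesday.

Tuesday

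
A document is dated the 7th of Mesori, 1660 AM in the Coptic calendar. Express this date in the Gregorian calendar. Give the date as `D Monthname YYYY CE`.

13 August 1944 CE

Julian Day Number of the source date = 2431316.
Converting JDN 2431316 to the Gregorian calendar gives 13 August 1944 CE.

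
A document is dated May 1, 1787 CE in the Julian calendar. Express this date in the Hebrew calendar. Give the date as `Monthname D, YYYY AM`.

Julian Day Number of the source date = 2373880.
Converting JDN 2373880 to the Hebrew calendar gives 24 Iyar 5547 AM.

Iyar 24, 5547 AM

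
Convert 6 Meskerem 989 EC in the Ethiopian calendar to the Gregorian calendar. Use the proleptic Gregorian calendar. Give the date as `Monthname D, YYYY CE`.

Both dates share Julian Day Number 2085093; in the Gregorian calendar that is 8 September 996 CE.

September 8, 996 CE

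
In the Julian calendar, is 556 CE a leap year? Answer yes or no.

yes

556 mod 4 = 0, so it is a leap year in the Julian calendar.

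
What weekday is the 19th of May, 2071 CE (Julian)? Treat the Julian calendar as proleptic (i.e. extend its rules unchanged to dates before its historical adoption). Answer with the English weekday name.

Monday

Equivalently 1 June 2071 Gregorian, JDN 2477629.
2477629 ≡ 0 (mod 7); counting from Monday = 0 gives Monday.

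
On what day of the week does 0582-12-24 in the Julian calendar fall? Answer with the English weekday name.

In the proleptic Gregorian calendar this is 26 December 582 (JDN 1933991).
Since JDN mod 7 = 3 (0 = Monday), the day is Thursday.

Thursday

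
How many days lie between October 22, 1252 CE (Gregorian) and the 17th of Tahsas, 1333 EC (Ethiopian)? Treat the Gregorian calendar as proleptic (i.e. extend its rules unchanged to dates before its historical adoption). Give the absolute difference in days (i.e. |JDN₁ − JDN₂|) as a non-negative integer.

JDN of the first date = 2178639.
JDN of the second date = 2210840.
|2210840 − 2178639| = 32201.

32201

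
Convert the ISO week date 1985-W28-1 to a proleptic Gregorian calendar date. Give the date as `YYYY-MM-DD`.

1985-07-08

ISO week 1 of 1985 is the week containing the first Thursday of 1985.
Week 28, day 1 (Monday) lands on 1985-07-08.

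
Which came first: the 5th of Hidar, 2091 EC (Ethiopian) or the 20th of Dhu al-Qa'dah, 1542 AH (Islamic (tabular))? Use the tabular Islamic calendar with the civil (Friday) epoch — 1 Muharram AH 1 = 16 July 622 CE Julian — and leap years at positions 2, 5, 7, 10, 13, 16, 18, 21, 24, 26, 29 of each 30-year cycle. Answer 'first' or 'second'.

first

The two dates have Julian Day Numbers 2487657 and 2494833 respectively.
Since 2487657 < 2494833, the first date comes first.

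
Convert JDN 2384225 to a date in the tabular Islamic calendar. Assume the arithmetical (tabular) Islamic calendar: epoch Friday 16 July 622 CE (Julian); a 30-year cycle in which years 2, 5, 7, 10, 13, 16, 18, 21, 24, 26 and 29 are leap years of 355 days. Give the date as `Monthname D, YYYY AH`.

The Gregorian equivalent of JDN 2384225 is 8 September 1815.
In the tabular Islamic calendar that day is Shawwal 3, 1230 AH.

Shawwal 3, 1230 AH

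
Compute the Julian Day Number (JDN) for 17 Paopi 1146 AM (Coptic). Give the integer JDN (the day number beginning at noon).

2243287

In the proleptic Gregorian calendar the same day is 23 October 1429.
JDN 2299161 is 15 October 1582 CE (Gregorian); the target day is −55874 days from there, so JDN = 2243287.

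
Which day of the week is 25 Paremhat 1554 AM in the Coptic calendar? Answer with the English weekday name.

This is JDN 2392467 (2 April 1838 Gregorian).
Since JDN mod 7 = 0 (0 = Monday), the day is Monday.

Monday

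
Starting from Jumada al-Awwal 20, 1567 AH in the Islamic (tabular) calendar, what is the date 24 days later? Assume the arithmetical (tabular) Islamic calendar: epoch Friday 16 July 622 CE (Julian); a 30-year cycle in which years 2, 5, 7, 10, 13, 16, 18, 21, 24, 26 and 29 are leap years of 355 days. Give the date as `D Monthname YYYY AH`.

14 Jumada al-Thani 1567 AH

JDN of Jumada al-Awwal 20, 1567 AH = 2503515.
2503515 + 24 = 2503539.
JDN 2503539 in the tabular Islamic calendar is 14 Jumada al-Thani 1567 AH.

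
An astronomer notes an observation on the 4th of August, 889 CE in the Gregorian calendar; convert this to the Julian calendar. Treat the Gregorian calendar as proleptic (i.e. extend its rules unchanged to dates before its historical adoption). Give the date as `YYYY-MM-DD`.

At this point the Julian calendar is 4 days behind the Gregorian.
4 August 889 Gregorian − 4 days → 31 July 889 Julian.

0889-07-31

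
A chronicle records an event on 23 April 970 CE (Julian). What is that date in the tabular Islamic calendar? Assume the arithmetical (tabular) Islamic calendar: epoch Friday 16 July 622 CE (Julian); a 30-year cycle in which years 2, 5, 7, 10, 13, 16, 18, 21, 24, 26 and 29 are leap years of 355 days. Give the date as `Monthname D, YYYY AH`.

Julian Day Number of the source date = 2075463.
Converting JDN 2075463 to the tabular Islamic calendar gives 13 Jumada al-Thani 359 AH.

Jumada al-Thani 13, 359 AH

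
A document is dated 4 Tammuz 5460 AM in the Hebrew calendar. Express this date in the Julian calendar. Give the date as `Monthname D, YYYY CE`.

June 10, 1700 CE

Both dates share Julian Day Number 2342144; in the Julian calendar that is 10 June 1700 CE.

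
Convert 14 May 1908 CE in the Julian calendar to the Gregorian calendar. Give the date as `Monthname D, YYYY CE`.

May 27, 1908 CE

For dates in this range the Gregorian date is 13 days ahead of the Julian.
14 May 1908 Julian + 13 days → 27 May 1908 Gregorian.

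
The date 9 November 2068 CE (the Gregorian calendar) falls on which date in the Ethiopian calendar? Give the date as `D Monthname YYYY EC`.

Both dates share Julian Day Number 2476695; in the Ethiopian calendar that is 30 Tikimt 2061 EC.

30 Tikimt 2061 EC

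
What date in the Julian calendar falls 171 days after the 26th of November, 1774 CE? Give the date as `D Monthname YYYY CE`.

16 May 1775 CE

Counting 171 days forward from JDN 2369341 reaches JDN 2369512, which is 16 May 1775 CE.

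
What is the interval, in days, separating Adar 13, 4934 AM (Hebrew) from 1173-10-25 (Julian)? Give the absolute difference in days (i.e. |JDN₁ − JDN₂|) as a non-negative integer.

114

JDN of the first date = 2149908.
JDN of the second date = 2149794.
|2149794 − 2149908| = 114.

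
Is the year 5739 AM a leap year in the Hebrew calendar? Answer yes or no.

no

Hebrew year 5739 is year 1 of its 19-year Metonic cycle; leap years are at positions 3, 6, 8, 11, 14, 17, 19, so it is a common year (12 months).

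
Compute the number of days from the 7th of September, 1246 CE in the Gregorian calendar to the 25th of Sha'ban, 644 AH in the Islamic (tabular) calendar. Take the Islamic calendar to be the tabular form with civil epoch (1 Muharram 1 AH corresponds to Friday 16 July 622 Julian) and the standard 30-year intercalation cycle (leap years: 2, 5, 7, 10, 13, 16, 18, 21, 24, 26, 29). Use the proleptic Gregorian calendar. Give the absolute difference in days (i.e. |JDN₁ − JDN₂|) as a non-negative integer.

JDN of the first date = 2176402.
JDN of the second date = 2176529.
|2176529 − 2176402| = 127.

127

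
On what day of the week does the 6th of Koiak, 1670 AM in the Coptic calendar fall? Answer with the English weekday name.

Tuesday

Equivalently 15 December 1953 Gregorian, JDN 2434727.
JDN 2434727 mod 7 = 1, and JDN 0 was a Monday, so this is a Tuesday.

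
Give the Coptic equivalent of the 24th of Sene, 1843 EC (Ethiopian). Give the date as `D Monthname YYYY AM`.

24 Paoni 1567 AM

Julian Day Number of the source date = 2397304.
Converting JDN 2397304 to the Coptic calendar gives 24 Paoni 1567 AM.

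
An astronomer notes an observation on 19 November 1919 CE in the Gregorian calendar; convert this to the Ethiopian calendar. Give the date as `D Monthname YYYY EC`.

Julian Day Number of the source date = 2422282.
Converting JDN 2422282 to the Ethiopian calendar gives 9 Hidar 1912 EC.

9 Hidar 1912 EC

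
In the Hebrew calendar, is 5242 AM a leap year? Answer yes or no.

Hebrew year 5242 is year 17 of its 19-year Metonic cycle; leap years are at positions 3, 6, 8, 11, 14, 17, 19, so it is a leap year (13 months).

yes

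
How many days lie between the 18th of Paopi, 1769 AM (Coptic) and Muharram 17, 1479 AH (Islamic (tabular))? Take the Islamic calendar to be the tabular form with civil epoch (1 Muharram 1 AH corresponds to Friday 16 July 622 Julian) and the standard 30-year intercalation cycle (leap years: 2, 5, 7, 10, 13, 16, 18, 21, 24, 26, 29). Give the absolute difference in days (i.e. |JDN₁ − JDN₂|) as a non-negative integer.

1371

First date → JDN 2470839; second date → JDN 2472210.
The interval is |2470839 − 2472210| = 1371 days.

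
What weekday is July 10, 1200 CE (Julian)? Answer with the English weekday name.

Equivalently 17 July 1200 Gregorian, JDN 2159549.
Since JDN mod 7 = 0 (0 = Monday), the day is Monday.

Monday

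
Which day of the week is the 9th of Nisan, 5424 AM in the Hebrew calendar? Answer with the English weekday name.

Friday

In the Gregorian calendar this is 4 April 1664 (JDN 2328918).
Since JDN mod 7 = 4 (0 = Monday), the day is Friday.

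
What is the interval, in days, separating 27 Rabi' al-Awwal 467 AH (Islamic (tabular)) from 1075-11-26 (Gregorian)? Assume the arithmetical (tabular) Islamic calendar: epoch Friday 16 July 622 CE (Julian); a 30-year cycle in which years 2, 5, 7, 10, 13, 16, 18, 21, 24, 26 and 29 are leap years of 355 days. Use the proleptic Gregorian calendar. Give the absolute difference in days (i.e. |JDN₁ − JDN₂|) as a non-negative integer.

JDN of the first date = 2113660.
JDN of the second date = 2114025.
|2114025 − 2113660| = 365.

365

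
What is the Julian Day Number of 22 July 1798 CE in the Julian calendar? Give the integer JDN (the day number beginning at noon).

In the Gregorian calendar the same day is 2 August 1798.
JDN 2451545 is 1 January 2000 CE (Gregorian); the target day is −73565 days from there, so JDN = 2377980.

2377980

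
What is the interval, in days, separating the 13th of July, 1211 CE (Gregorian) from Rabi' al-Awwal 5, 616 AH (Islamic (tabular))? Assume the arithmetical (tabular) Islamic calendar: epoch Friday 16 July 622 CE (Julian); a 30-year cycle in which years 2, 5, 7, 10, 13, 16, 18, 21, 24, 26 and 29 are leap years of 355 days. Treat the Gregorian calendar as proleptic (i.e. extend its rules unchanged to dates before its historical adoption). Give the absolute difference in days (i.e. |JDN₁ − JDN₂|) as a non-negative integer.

JDN of the first date = 2163562.
JDN of the second date = 2166438.
|2166438 − 2163562| = 2876.

2876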